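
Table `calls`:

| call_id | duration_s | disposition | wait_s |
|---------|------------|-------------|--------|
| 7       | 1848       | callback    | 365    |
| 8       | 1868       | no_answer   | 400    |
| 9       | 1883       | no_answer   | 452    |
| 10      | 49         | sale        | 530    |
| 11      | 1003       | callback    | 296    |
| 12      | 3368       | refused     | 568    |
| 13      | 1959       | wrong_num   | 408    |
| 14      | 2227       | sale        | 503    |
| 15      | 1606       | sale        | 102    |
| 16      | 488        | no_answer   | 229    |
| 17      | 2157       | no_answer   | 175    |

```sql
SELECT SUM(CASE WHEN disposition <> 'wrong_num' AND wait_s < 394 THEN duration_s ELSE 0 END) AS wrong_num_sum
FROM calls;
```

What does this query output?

call_id=7: ✓ → 1848
call_id=8: ✗
call_id=9: ✗
call_id=10: ✗
call_id=11: ✓ → 1003
call_id=12: ✗
call_id=13: ✗
call_id=14: ✗
call_id=15: ✓ → 1606
call_id=16: ✓ → 488
call_id=17: ✓ → 2157
wrong_num_sum = 1848 + 1003 + 1606 + 488 + 2157 = 7102

7102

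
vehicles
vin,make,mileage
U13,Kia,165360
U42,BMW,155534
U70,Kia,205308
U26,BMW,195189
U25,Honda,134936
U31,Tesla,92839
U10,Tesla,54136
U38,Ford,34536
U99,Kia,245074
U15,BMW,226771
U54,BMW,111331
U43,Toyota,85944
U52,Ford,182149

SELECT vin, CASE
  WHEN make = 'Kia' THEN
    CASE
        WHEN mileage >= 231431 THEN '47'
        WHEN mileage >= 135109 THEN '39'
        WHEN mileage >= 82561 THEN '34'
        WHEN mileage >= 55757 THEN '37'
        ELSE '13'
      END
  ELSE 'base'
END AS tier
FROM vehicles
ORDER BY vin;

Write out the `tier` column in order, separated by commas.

base, 39, base, base, base, base, base, base, base, base, base, 39, 47

vin=U10: make='Tesla' → outer ELSE → base
vin=U13: make='Kia' → inner[mileage >= 135109] → 39
vin=U15: make='BMW' → outer ELSE → base
vin=U25: make='Honda' → outer ELSE → base
vin=U26: make='BMW' → outer ELSE → base
vin=U31: make='Tesla' → outer ELSE → base
vin=U38: make='Ford' → outer ELSE → base
vin=U42: make='BMW' → outer ELSE → base
vin=U43: make='Toyota' → outer ELSE → base
vin=U52: make='Ford' → outer ELSE → base
vin=U54: make='BMW' → outer ELSE → base
vin=U70: make='Kia' → inner[mileage >= 135109] → 39
vin=U99: make='Kia' → inner[mileage >= 231431] → 47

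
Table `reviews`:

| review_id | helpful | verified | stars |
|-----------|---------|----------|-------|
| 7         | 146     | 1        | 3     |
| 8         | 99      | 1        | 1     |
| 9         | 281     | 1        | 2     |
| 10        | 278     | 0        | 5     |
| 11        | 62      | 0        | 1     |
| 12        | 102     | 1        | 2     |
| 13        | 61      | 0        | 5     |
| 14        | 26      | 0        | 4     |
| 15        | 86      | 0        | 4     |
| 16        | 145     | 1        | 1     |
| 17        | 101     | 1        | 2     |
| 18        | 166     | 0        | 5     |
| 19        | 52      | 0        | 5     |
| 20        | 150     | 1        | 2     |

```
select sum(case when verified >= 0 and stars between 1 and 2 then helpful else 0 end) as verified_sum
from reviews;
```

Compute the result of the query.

940

review_id=7: ✗
review_id=8: ✓ → 99
review_id=9: ✓ → 281
review_id=10: ✗
review_id=11: ✓ → 62
review_id=12: ✓ → 102
review_id=13: ✗
review_id=14: ✗
review_id=15: ✗
review_id=16: ✓ → 145
review_id=17: ✓ → 101
review_id=18: ✗
review_id=19: ✗
review_id=20: ✓ → 150
verified_sum = 99 + 281 + 62 + 102 + 145 + 101 + 150 = 940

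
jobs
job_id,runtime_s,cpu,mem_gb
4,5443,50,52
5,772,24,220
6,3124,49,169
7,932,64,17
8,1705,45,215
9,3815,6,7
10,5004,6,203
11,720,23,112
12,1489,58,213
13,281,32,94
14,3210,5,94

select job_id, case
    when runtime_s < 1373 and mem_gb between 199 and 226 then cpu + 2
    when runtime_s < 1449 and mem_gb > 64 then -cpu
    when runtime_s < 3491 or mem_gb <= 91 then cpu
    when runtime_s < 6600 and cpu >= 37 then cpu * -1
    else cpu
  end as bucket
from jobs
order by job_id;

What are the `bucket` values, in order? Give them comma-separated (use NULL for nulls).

50, 26, 49, 64, 45, 6, 6, -23, 58, -32, 5

job_id=4: runtime_s < 3491 or mem_gb <= 91 → 50
job_id=5: runtime_s < 1373 and mem_gb between 199 and 226 → 26
job_id=6: runtime_s < 3491 or mem_gb <= 91 → 49
job_id=7: runtime_s < 3491 or mem_gb <= 91 → 64
job_id=8: runtime_s < 3491 or mem_gb <= 91 → 45
job_id=9: runtime_s < 3491 or mem_gb <= 91 → 6
job_id=10: ELSE → 6
job_id=11: runtime_s < 1449 and mem_gb > 64 → -23
job_id=12: runtime_s < 3491 or mem_gb <= 91 → 58
job_id=13: runtime_s < 1449 and mem_gb > 64 → -32
job_id=14: runtime_s < 3491 or mem_gb <= 91 → 5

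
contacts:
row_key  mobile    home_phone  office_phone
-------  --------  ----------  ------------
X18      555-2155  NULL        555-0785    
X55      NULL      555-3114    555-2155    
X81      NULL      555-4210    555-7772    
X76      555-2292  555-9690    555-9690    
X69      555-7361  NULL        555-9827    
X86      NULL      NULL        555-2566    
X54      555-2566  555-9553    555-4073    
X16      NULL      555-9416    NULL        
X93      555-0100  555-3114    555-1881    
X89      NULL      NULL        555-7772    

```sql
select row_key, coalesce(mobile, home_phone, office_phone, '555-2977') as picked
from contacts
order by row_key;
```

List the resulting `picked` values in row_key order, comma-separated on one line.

555-9416, 555-2155, 555-2566, 555-3114, 555-7361, 555-2292, 555-4210, 555-2566, 555-7772, 555-0100

row_key=X16: mobile=NULL, home_phone=555-9416 → 555-9416
row_key=X18: mobile=555-2155 → 555-2155
row_key=X54: mobile=555-2566 → 555-2566
row_key=X55: mobile=NULL, home_phone=555-3114 → 555-3114
row_key=X69: mobile=555-7361 → 555-7361
row_key=X76: mobile=555-2292 → 555-2292
row_key=X81: mobile=NULL, home_phone=555-4210 → 555-4210
row_key=X86: mobile=NULL, home_phone=NULL, office_phone=555-2566 → 555-2566
row_key=X89: mobile=NULL, home_phone=NULL, office_phone=555-7772 → 555-7772
row_key=X93: mobile=555-0100 → 555-0100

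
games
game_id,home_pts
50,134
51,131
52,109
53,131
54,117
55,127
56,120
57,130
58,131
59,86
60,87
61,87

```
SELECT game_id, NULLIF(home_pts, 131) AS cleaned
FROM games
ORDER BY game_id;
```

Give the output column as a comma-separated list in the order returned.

game_id=50: home_pts=134 vs 131: differ → 134
game_id=51: home_pts=131 vs 131: equal → NULL
game_id=52: home_pts=109 vs 131: differ → 109
game_id=53: home_pts=131 vs 131: equal → NULL
game_id=54: home_pts=117 vs 131: differ → 117
game_id=55: home_pts=127 vs 131: differ → 127
game_id=56: home_pts=120 vs 131: differ → 120
game_id=57: home_pts=130 vs 131: differ → 130
game_id=58: home_pts=131 vs 131: equal → NULL
game_id=59: home_pts=86 vs 131: differ → 86
game_id=60: home_pts=87 vs 131: differ → 87
game_id=61: home_pts=87 vs 131: differ → 87

134, NULL, 109, NULL, 117, 127, 120, 130, NULL, 86, 87, 87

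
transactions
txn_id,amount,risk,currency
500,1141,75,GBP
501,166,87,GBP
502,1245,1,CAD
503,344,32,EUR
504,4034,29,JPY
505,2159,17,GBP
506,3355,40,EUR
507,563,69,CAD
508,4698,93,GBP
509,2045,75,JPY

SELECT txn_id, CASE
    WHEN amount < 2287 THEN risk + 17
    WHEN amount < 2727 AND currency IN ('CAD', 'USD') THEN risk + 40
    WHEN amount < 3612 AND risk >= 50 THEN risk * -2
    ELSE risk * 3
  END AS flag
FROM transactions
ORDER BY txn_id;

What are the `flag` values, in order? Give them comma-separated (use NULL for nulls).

txn_id=500: amount < 2287 → 92
txn_id=501: amount < 2287 → 104
txn_id=502: amount < 2287 → 18
txn_id=503: amount < 2287 → 49
txn_id=504: ELSE → 87
txn_id=505: amount < 2287 → 34
txn_id=506: ELSE → 120
txn_id=507: amount < 2287 → 86
txn_id=508: ELSE → 279
txn_id=509: amount < 2287 → 92

92, 104, 18, 49, 87, 34, 120, 86, 279, 92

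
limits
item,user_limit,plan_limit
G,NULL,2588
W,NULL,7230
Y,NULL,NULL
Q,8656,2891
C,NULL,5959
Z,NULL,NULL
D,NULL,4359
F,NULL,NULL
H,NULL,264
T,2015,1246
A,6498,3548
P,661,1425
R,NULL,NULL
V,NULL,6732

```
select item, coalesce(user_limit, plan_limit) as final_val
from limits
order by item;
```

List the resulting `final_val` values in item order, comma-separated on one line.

item=A: user_limit=6498 → 6498
item=C: user_limit=NULL, plan_limit=5959 → 5959
item=D: user_limit=NULL, plan_limit=4359 → 4359
item=F: user_limit=NULL, plan_limit=NULL (all NULL) → NULL
item=G: user_limit=NULL, plan_limit=2588 → 2588
item=H: user_limit=NULL, plan_limit=264 → 264
item=P: user_limit=661 → 661
item=Q: user_limit=8656 → 8656
item=R: user_limit=NULL, plan_limit=NULL (all NULL) → NULL
item=T: user_limit=2015 → 2015
item=V: user_limit=NULL, plan_limit=6732 → 6732
item=W: user_limit=NULL, plan_limit=7230 → 7230
item=Y: user_limit=NULL, plan_limit=NULL (all NULL) → NULL
item=Z: user_limit=NULL, plan_limit=NULL (all NULL) → NULL

6498, 5959, 4359, NULL, 2588, 264, 661, 8656, NULL, 2015, 6732, 7230, NULL, NULL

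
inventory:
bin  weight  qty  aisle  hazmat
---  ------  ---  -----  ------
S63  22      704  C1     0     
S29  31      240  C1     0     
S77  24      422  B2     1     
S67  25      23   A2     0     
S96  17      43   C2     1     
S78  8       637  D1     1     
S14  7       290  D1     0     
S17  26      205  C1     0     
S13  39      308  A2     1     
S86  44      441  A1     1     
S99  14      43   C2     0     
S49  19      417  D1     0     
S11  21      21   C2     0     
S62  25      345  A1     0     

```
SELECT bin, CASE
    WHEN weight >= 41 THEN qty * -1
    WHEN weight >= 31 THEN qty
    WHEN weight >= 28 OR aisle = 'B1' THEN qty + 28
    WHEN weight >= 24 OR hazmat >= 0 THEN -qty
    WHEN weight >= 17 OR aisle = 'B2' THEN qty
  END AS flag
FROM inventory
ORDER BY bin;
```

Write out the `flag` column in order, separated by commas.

bin=S11: weight >= 24 OR hazmat >= 0 → -21
bin=S13: weight >= 31 → 308
bin=S14: weight >= 24 OR hazmat >= 0 → -290
bin=S17: weight >= 24 OR hazmat >= 0 → -205
bin=S29: weight >= 31 → 240
bin=S49: weight >= 24 OR hazmat >= 0 → -417
bin=S62: weight >= 24 OR hazmat >= 0 → -345
bin=S63: weight >= 24 OR hazmat >= 0 → -704
bin=S67: weight >= 24 OR hazmat >= 0 → -23
bin=S77: weight >= 24 OR hazmat >= 0 → -422
bin=S78: weight >= 24 OR hazmat >= 0 → -637
bin=S86: weight >= 41 → -441
bin=S96: weight >= 24 OR hazmat >= 0 → -43
bin=S99: weight >= 24 OR hazmat >= 0 → -43

-21, 308, -290, -205, 240, -417, -345, -704, -23, -422, -637, -441, -43, -43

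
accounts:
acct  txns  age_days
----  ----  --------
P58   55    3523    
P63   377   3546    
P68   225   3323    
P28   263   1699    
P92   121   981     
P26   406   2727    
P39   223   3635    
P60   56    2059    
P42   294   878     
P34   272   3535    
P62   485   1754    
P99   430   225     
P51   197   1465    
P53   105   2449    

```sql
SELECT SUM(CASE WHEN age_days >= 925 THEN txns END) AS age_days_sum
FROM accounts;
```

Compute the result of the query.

acct=P58: ✓ → 55
acct=P63: ✓ → 377
acct=P68: ✓ → 225
acct=P28: ✓ → 263
acct=P92: ✓ → 121
acct=P26: ✓ → 406
acct=P39: ✓ → 223
acct=P60: ✓ → 56
acct=P42: ✗
acct=P34: ✓ → 272
acct=P62: ✓ → 485
acct=P99: ✗
acct=P51: ✓ → 197
acct=P53: ✓ → 105
age_days_sum = 55 + 377 + 225 + 263 + 121 + 406 + 223 + 56 + 272 + 485 + 197 + 105 = 2785

2785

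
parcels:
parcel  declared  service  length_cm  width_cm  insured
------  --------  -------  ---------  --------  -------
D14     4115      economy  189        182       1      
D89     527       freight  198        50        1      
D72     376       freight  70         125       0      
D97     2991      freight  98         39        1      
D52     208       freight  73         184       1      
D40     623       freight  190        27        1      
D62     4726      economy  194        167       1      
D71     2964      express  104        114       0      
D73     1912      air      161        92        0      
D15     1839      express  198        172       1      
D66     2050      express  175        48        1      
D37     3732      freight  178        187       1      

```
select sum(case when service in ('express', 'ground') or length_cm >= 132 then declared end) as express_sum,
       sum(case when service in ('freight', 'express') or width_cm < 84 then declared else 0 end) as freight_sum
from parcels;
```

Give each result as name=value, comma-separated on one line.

[express_sum: service in ('express', 'ground') or length_cm >= 132]
parcel=D14: ✓ → 4115
parcel=D89: ✓ → 527
parcel=D72: ✗
parcel=D97: ✗
parcel=D52: ✗
parcel=D40: ✓ → 623
parcel=D62: ✓ → 4726
parcel=D71: ✓ → 2964
parcel=D73: ✓ → 1912
parcel=D15: ✓ → 1839
parcel=D66: ✓ → 2050
parcel=D37: ✓ → 3732
express_sum = 4115 + 527 + 623 + 4726 + 2964 + 1912 + 1839 + 2050 + 3732 = 22488
—
[freight_sum: service in ('freight', 'express') or width_cm < 84]
parcel=D14: ✗
parcel=D89: ✓ → 527
parcel=D72: ✓ → 376
parcel=D97: ✓ → 2991
parcel=D52: ✓ → 208
parcel=D40: ✓ → 623
parcel=D62: ✗
parcel=D71: ✓ → 2964
parcel=D73: ✗
parcel=D15: ✓ → 1839
parcel=D66: ✓ → 2050
parcel=D37: ✓ → 3732
freight_sum = 527 + 376 + 2991 + 208 + 623 + 2964 + 1839 + 2050 + 3732 = 15310

express_sum=22488, freight_sum=15310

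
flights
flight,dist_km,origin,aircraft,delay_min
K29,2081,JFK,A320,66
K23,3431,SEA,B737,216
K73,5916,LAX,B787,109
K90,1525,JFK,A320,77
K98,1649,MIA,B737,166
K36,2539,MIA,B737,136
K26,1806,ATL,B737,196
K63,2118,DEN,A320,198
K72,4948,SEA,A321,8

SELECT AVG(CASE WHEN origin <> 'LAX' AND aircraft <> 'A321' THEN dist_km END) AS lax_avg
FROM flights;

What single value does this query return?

flight=K29: ✓ → 2081
flight=K23: ✓ → 3431
flight=K73: ✗
flight=K90: ✓ → 1525
flight=K98: ✓ → 1649
flight=K36: ✓ → 2539
flight=K26: ✓ → 1806
flight=K63: ✓ → 2118
flight=K72: ✗
lax_avg = (2081 + 3431 + 1525 + 1649 + 2539 + 1806 + 2118) / 7 = 2164.1428571429

2164.1428571429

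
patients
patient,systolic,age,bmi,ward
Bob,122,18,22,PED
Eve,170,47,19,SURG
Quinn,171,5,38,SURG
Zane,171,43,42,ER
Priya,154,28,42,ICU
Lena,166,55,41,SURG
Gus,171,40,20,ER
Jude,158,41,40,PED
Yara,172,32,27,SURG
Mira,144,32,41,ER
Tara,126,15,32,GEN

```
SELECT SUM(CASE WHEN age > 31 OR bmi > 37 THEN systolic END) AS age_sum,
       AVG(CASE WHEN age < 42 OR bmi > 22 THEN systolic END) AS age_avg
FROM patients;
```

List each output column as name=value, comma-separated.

[age_sum: age > 31 OR bmi > 37]
patient=Bob: ✗
patient=Eve: ✓ → 170
patient=Quinn: ✓ → 171
patient=Zane: ✓ → 171
patient=Priya: ✓ → 154
patient=Lena: ✓ → 166
patient=Gus: ✓ → 171
patient=Jude: ✓ → 158
patient=Yara: ✓ → 172
patient=Mira: ✓ → 144
patient=Tara: ✗
age_sum = 170 + 171 + 171 + 154 + 166 + 171 + 158 + 172 + 144 = 1477
—
[age_avg: age < 42 OR bmi > 22]
patient=Bob: ✓ → 122
patient=Eve: ✗
patient=Quinn: ✓ → 171
patient=Zane: ✓ → 171
patient=Priya: ✓ → 154
patient=Lena: ✓ → 166
patient=Gus: ✓ → 171
patient=Jude: ✓ → 158
patient=Yara: ✓ → 172
patient=Mira: ✓ → 144
patient=Tara: ✓ → 126
age_avg = (122 + 171 + 171 + 154 + 166 + 171 + 158 + 172 + 144 + 126) / 10 = 155.5

age_sum=1477, age_avg=155.5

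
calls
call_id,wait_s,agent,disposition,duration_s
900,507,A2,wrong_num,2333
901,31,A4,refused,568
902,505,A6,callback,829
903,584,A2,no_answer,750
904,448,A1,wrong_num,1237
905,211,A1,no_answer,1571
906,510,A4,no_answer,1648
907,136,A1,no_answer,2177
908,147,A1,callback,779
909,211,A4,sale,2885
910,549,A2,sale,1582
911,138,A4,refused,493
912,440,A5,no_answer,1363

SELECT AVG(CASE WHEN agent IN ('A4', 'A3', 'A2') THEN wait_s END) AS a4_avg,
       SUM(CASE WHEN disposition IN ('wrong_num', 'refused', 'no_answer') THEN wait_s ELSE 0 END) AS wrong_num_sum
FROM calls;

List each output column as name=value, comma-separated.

[a4_avg: agent IN ('A4', 'A3', 'A2')]
call_id=900: ✓ → 507
call_id=901: ✓ → 31
call_id=902: ✗
call_id=903: ✓ → 584
call_id=904: ✗
call_id=905: ✗
call_id=906: ✓ → 510
call_id=907: ✗
call_id=908: ✗
call_id=909: ✓ → 211
call_id=910: ✓ → 549
call_id=911: ✓ → 138
call_id=912: ✗
a4_avg = (507 + 31 + 584 + 510 + 211 + 549 + 138) / 7 = 361.4285714286
—
[wrong_num_sum: disposition IN ('wrong_num', 'refused', 'no_answer')]
call_id=900: ✓ → 507
call_id=901: ✓ → 31
call_id=902: ✗
call_id=903: ✓ → 584
call_id=904: ✓ → 448
call_id=905: ✓ → 211
call_id=906: ✓ → 510
call_id=907: ✓ → 136
call_id=908: ✗
call_id=909: ✗
call_id=910: ✗
call_id=911: ✓ → 138
call_id=912: ✓ → 440
wrong_num_sum = 507 + 31 + 584 + 448 + 211 + 510 + 136 + 138 + 440 = 3005

a4_avg=361.4285714286, wrong_num_sum=3005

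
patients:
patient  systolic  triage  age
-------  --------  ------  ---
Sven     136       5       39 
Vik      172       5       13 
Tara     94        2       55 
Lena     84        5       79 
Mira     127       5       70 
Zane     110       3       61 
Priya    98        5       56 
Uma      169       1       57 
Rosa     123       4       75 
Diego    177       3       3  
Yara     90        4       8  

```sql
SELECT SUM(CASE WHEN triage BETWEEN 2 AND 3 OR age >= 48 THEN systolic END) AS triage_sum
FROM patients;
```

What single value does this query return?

patient=Sven: ✗
patient=Vik: ✗
patient=Tara: ✓ → 94
patient=Lena: ✓ → 84
patient=Mira: ✓ → 127
patient=Zane: ✓ → 110
patient=Priya: ✓ → 98
patient=Uma: ✓ → 169
patient=Rosa: ✓ → 123
patient=Diego: ✓ → 177
patient=Yara: ✗
triage_sum = 94 + 84 + 127 + 110 + 98 + 169 + 123 + 177 = 982

982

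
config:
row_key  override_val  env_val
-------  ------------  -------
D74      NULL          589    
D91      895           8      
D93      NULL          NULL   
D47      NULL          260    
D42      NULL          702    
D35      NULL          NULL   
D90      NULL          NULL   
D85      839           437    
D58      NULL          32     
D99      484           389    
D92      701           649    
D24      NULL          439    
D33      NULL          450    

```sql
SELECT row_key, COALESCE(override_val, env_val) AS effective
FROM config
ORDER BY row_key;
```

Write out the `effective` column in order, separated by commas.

row_key=D24: override_val=NULL, env_val=439 → 439
row_key=D33: override_val=NULL, env_val=450 → 450
row_key=D35: override_val=NULL, env_val=NULL (all NULL) → NULL
row_key=D42: override_val=NULL, env_val=702 → 702
row_key=D47: override_val=NULL, env_val=260 → 260
row_key=D58: override_val=NULL, env_val=32 → 32
row_key=D74: override_val=NULL, env_val=589 → 589
row_key=D85: override_val=839 → 839
row_key=D90: override_val=NULL, env_val=NULL (all NULL) → NULL
row_key=D91: override_val=895 → 895
row_key=D92: override_val=701 → 701
row_key=D93: override_val=NULL, env_val=NULL (all NULL) → NULL
row_key=D99: override_val=484 → 484

439, 450, NULL, 702, 260, 32, 589, 839, NULL, 895, 701, NULL, 484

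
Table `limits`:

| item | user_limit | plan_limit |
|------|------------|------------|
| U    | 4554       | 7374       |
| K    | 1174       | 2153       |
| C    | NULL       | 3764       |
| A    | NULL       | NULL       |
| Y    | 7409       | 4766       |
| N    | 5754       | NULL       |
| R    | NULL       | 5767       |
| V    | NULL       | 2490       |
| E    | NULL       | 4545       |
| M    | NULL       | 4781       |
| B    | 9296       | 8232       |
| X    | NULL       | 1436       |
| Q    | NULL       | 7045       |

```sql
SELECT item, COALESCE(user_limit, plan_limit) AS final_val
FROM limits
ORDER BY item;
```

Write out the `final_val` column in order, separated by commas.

item=A: user_limit=NULL, plan_limit=NULL (all NULL) → NULL
item=B: user_limit=9296 → 9296
item=C: user_limit=NULL, plan_limit=3764 → 3764
item=E: user_limit=NULL, plan_limit=4545 → 4545
item=K: user_limit=1174 → 1174
item=M: user_limit=NULL, plan_limit=4781 → 4781
item=N: user_limit=5754 → 5754
item=Q: user_limit=NULL, plan_limit=7045 → 7045
item=R: user_limit=NULL, plan_limit=5767 → 5767
item=U: user_limit=4554 → 4554
item=V: user_limit=NULL, plan_limit=2490 → 2490
item=X: user_limit=NULL, plan_limit=1436 → 1436
item=Y: user_limit=7409 → 7409

NULL, 9296, 3764, 4545, 1174, 4781, 5754, 7045, 5767, 4554, 2490, 1436, 7409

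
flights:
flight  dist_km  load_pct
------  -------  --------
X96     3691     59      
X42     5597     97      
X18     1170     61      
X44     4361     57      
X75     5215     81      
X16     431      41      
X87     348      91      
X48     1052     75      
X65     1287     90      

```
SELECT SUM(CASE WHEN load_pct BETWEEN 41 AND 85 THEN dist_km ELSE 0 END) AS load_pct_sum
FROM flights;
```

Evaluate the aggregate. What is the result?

flight=X96: ✓ → 3691
flight=X42: ✗
flight=X18: ✓ → 1170
flight=X44: ✓ → 4361
flight=X75: ✓ → 5215
flight=X16: ✓ → 431
flight=X87: ✗
flight=X48: ✓ → 1052
flight=X65: ✗
load_pct_sum = 3691 + 1170 + 4361 + 5215 + 431 + 1052 = 15920

15920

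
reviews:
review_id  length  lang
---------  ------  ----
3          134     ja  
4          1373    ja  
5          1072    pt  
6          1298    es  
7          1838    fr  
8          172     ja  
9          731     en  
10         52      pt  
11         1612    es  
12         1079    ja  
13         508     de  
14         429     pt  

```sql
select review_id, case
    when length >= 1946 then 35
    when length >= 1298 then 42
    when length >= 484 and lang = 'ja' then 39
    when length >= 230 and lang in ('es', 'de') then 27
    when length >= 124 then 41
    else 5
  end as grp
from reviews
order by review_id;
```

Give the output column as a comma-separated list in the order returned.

41, 42, 41, 42, 42, 41, 41, 5, 42, 39, 27, 41

review_id=3: length >= 124 → 41
review_id=4: length >= 1298 → 42
review_id=5: length >= 124 → 41
review_id=6: length >= 1298 → 42
review_id=7: length >= 1298 → 42
review_id=8: length >= 124 → 41
review_id=9: length >= 124 → 41
review_id=10: ELSE → 5
review_id=11: length >= 1298 → 42
review_id=12: length >= 484 and lang = 'ja' → 39
review_id=13: length >= 230 and lang in ('es', 'de') → 27
review_id=14: length >= 124 → 41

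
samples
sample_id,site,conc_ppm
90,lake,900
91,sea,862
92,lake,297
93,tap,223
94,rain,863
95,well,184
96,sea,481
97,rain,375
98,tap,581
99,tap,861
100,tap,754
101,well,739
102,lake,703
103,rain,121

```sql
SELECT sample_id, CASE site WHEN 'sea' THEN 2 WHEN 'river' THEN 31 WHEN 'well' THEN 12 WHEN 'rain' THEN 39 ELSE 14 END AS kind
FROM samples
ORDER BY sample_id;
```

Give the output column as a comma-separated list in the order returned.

sample_id=90: ELSE → 14
sample_id=91: site='sea' → 2
sample_id=92: ELSE → 14
sample_id=93: ELSE → 14
sample_id=94: site='rain' → 39
sample_id=95: site='well' → 12
sample_id=96: site='sea' → 2
sample_id=97: site='rain' → 39
sample_id=98: ELSE → 14
sample_id=99: ELSE → 14
sample_id=100: ELSE → 14
sample_id=101: site='well' → 12
sample_id=102: ELSE → 14
sample_id=103: site='rain' → 39

14, 2, 14, 14, 39, 12, 2, 39, 14, 14, 14, 12, 14, 39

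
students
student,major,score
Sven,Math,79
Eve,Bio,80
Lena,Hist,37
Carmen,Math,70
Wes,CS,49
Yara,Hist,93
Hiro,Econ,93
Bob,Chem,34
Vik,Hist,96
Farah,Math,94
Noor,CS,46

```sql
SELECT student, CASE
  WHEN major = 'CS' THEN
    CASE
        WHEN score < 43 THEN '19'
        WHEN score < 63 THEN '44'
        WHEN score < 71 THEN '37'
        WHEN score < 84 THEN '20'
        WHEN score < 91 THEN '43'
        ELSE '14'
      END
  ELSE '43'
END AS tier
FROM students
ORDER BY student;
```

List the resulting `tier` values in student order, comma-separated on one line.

student=Bob: major='Chem' → outer ELSE → 43
student=Carmen: major='Math' → outer ELSE → 43
student=Eve: major='Bio' → outer ELSE → 43
student=Farah: major='Math' → outer ELSE → 43
student=Hiro: major='Econ' → outer ELSE → 43
student=Lena: major='Hist' → outer ELSE → 43
student=Noor: major='CS' → inner[score < 63] → 44
student=Sven: major='Math' → outer ELSE → 43
student=Vik: major='Hist' → outer ELSE → 43
student=Wes: major='CS' → inner[score < 63] → 44
student=Yara: major='Hist' → outer ELSE → 43

43, 43, 43, 43, 43, 43, 44, 43, 43, 44, 43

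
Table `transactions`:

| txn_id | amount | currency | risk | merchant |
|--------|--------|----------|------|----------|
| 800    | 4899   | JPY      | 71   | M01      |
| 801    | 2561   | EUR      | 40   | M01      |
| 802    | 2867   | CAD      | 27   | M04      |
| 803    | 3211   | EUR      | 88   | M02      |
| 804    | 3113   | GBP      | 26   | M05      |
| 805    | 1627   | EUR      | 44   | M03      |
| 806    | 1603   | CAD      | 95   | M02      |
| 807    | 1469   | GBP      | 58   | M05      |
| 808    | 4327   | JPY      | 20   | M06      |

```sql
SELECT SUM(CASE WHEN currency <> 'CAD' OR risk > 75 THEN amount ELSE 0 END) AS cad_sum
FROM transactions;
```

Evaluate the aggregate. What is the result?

22810

txn_id=800: ✓ → 4899
txn_id=801: ✓ → 2561
txn_id=802: ✗
txn_id=803: ✓ → 3211
txn_id=804: ✓ → 3113
txn_id=805: ✓ → 1627
txn_id=806: ✓ → 1603
txn_id=807: ✓ → 1469
txn_id=808: ✓ → 4327
cad_sum = 4899 + 2561 + 3211 + 3113 + 1627 + 1603 + 1469 + 4327 = 22810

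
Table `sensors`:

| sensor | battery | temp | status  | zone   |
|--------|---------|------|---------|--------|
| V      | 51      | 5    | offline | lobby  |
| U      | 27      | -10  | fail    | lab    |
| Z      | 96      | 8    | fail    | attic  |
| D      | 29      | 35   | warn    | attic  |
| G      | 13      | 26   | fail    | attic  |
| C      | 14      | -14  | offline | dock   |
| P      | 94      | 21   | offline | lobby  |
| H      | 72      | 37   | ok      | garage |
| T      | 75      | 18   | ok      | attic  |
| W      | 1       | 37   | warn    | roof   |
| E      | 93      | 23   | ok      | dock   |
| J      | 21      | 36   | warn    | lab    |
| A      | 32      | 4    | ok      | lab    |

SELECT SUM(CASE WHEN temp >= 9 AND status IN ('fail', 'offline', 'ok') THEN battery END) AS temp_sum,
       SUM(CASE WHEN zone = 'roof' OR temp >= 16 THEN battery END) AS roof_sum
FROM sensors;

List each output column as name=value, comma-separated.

[temp_sum: temp >= 9 AND status IN ('fail', 'offline', 'ok')]
sensor=V: ✗
sensor=U: ✗
sensor=Z: ✗
sensor=D: ✗
sensor=G: ✓ → 13
sensor=C: ✗
sensor=P: ✓ → 94
sensor=H: ✓ → 72
sensor=T: ✓ → 75
sensor=W: ✗
sensor=E: ✓ → 93
sensor=J: ✗
sensor=A: ✗
temp_sum = 13 + 94 + 72 + 75 + 93 = 347
—
[roof_sum: zone = 'roof' OR temp >= 16]
sensor=V: ✗
sensor=U: ✗
sensor=Z: ✗
sensor=D: ✓ → 29
sensor=G: ✓ → 13
sensor=C: ✗
sensor=P: ✓ → 94
sensor=H: ✓ → 72
sensor=T: ✓ → 75
sensor=W: ✓ → 1
sensor=E: ✓ → 93
sensor=J: ✓ → 21
sensor=A: ✗
roof_sum = 29 + 13 + 94 + 72 + 75 + 1 + 93 + 21 = 398

temp_sum=347, roof_sum=398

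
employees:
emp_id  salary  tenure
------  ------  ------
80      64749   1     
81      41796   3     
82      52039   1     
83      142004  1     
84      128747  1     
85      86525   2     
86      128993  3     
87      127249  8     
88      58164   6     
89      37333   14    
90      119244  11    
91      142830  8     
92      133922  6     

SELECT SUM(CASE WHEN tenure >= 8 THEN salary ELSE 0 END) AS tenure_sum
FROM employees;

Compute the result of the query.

emp_id=80: ✗
emp_id=81: ✗
emp_id=82: ✗
emp_id=83: ✗
emp_id=84: ✗
emp_id=85: ✗
emp_id=86: ✗
emp_id=87: ✓ → 127249
emp_id=88: ✗
emp_id=89: ✓ → 37333
emp_id=90: ✓ → 119244
emp_id=91: ✓ → 142830
emp_id=92: ✗
tenure_sum = 127249 + 37333 + 119244 + 142830 = 426656

426656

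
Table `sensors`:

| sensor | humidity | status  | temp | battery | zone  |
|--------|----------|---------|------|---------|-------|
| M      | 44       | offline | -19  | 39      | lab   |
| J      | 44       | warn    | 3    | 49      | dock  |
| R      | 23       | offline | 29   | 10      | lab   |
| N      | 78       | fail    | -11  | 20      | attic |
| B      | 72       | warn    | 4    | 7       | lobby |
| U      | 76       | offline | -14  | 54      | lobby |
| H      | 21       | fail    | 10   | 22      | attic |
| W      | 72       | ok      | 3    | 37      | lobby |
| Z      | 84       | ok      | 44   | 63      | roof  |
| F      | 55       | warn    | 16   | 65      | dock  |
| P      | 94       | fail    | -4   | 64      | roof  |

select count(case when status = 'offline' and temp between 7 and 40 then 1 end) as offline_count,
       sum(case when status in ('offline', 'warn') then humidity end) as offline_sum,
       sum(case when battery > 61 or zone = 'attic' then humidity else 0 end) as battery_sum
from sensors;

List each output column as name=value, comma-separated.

offline_count=1, offline_sum=314, battery_sum=332

[offline_count: status = 'offline' and temp between 7 and 40]
sensor=M: ✗
sensor=J: ✗
sensor=R: ✓ → 1
sensor=N: ✗
sensor=B: ✗
sensor=U: ✗
sensor=H: ✗
sensor=W: ✗
sensor=Z: ✗
sensor=F: ✗
sensor=P: ✗
offline_count = COUNT(1) = 1
—
[offline_sum: status in ('offline', 'warn')]
sensor=M: ✓ → 44
sensor=J: ✓ → 44
sensor=R: ✓ → 23
sensor=N: ✗
sensor=B: ✓ → 72
sensor=U: ✓ → 76
sensor=H: ✗
sensor=W: ✗
sensor=Z: ✗
sensor=F: ✓ → 55
sensor=P: ✗
offline_sum = 44 + 44 + 23 + 72 + 76 + 55 = 314
—
[battery_sum: battery > 61 or zone = 'attic']
sensor=M: ✗
sensor=J: ✗
sensor=R: ✗
sensor=N: ✓ → 78
sensor=B: ✗
sensor=U: ✗
sensor=H: ✓ → 21
sensor=W: ✗
sensor=Z: ✓ → 84
sensor=F: ✓ → 55
sensor=P: ✓ → 94
battery_sum = 78 + 21 + 84 + 55 + 94 = 332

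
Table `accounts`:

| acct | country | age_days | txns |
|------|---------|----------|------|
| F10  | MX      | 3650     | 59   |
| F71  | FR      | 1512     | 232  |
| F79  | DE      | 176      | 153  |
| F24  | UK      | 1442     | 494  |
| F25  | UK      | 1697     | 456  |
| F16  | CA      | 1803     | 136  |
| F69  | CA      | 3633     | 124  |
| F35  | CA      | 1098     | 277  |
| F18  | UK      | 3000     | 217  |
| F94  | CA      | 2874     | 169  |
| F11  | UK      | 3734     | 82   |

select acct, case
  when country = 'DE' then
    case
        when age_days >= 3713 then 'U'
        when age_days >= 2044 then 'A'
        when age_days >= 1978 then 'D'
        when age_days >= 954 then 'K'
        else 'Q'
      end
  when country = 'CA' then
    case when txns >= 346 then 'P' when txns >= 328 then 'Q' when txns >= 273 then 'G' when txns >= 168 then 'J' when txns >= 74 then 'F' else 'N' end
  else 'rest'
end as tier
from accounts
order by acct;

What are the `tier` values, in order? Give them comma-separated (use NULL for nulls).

rest, rest, F, rest, rest, rest, G, F, rest, Q, J

acct=F10: country='MX' → outer ELSE → rest
acct=F11: country='UK' → outer ELSE → rest
acct=F16: country='CA' → inner[txns >= 74] → F
acct=F18: country='UK' → outer ELSE → rest
acct=F24: country='UK' → outer ELSE → rest
acct=F25: country='UK' → outer ELSE → rest
acct=F35: country='CA' → inner[txns >= 273] → G
acct=F69: country='CA' → inner[txns >= 74] → F
acct=F71: country='FR' → outer ELSE → rest
acct=F79: country='DE' → inner[ELSE] → Q
acct=F94: country='CA' → inner[txns >= 168] → J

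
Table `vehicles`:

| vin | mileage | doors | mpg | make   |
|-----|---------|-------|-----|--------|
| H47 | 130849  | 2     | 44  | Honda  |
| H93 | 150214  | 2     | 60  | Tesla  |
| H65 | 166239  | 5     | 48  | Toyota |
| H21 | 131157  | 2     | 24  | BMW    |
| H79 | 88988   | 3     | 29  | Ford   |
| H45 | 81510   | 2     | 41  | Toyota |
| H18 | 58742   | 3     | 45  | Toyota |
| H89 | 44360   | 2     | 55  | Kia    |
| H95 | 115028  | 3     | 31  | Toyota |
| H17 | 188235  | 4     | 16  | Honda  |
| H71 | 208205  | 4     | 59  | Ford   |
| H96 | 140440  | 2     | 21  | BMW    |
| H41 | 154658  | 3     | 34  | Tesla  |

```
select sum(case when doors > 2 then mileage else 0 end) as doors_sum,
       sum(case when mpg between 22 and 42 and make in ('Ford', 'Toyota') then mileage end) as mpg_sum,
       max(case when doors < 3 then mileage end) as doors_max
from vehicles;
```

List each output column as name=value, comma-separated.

[doors_sum: doors > 2]
vin=H47: ✗
vin=H93: ✗
vin=H65: ✓ → 166239
vin=H21: ✗
vin=H79: ✓ → 88988
vin=H45: ✗
vin=H18: ✓ → 58742
vin=H89: ✗
vin=H95: ✓ → 115028
vin=H17: ✓ → 188235
vin=H71: ✓ → 208205
vin=H96: ✗
vin=H41: ✓ → 154658
doors_sum = 166239 + 88988 + 58742 + 115028 + 188235 + 208205 + 154658 = 980095
—
[mpg_sum: mpg between 22 and 42 and make in ('Ford', 'Toyota')]
vin=H47: ✗
vin=H93: ✗
vin=H65: ✗
vin=H21: ✗
vin=H79: ✓ → 88988
vin=H45: ✓ → 81510
vin=H18: ✗
vin=H89: ✗
vin=H95: ✓ → 115028
vin=H17: ✗
vin=H71: ✗
vin=H96: ✗
vin=H41: ✗
mpg_sum = 88988 + 81510 + 115028 = 285526
—
[doors_max: doors < 3]
vin=H47: ✓ → 130849
vin=H93: ✓ → 150214
vin=H65: ✗
vin=H21: ✓ → 131157
vin=H79: ✗
vin=H45: ✓ → 81510
vin=H18: ✗
vin=H89: ✓ → 44360
vin=H95: ✗
vin=H17: ✗
vin=H71: ✗
vin=H96: ✓ → 140440
vin=H41: ✗
doors_max = MAX(130849, 150214, 131157, 81510, 44360, 140440) = 150214

doors_sum=980095, mpg_sum=285526, doors_max=150214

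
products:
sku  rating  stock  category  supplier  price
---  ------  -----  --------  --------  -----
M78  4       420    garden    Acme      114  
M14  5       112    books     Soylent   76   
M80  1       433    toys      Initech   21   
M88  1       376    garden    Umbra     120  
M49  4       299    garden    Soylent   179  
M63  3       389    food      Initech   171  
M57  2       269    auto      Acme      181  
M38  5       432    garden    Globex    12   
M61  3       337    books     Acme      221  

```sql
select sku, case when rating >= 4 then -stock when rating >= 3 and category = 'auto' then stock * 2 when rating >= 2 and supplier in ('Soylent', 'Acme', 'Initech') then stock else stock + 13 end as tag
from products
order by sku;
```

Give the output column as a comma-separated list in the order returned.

sku=M14: rating >= 4 → -112
sku=M38: rating >= 4 → -432
sku=M49: rating >= 4 → -299
sku=M57: rating >= 2 and supplier in ('Soylent', 'Acme', 'Initech') → 269
sku=M61: rating >= 2 and supplier in ('Soylent', 'Acme', 'Initech') → 337
sku=M63: rating >= 2 and supplier in ('Soylent', 'Acme', 'Initech') → 389
sku=M78: rating >= 4 → -420
sku=M80: ELSE → 446
sku=M88: ELSE → 389

-112, -432, -299, 269, 337, 389, -420, 446, 389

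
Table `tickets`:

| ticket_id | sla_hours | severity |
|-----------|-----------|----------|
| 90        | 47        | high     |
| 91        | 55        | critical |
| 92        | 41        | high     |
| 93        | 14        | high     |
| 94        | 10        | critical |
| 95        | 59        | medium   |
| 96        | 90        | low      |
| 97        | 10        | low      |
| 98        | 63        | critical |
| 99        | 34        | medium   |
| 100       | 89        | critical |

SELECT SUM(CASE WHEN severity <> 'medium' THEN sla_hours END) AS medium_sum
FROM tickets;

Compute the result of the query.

ticket_id=90: ✓ → 47
ticket_id=91: ✓ → 55
ticket_id=92: ✓ → 41
ticket_id=93: ✓ → 14
ticket_id=94: ✓ → 10
ticket_id=95: ✗
ticket_id=96: ✓ → 90
ticket_id=97: ✓ → 10
ticket_id=98: ✓ → 63
ticket_id=99: ✗
ticket_id=100: ✓ → 89
medium_sum = 47 + 55 + 41 + 14 + 10 + 90 + 10 + 63 + 89 = 419

419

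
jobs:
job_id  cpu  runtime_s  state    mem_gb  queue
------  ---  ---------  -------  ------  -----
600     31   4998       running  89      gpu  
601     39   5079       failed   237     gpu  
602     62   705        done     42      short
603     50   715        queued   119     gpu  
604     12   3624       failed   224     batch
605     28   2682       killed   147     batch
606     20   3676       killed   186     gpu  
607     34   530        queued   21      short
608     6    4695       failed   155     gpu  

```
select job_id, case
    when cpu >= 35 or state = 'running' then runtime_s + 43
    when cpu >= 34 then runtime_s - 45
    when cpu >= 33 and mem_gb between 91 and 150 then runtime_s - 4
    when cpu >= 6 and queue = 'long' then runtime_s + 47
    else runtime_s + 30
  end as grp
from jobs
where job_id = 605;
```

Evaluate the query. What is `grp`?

2712

job_id = 605: cpu=28, runtime_s=2682, state=killed, mem_gb=147, queue=batch.
cpu >= 35 or state = 'running' → false
cpu >= 34 → false
cpu >= 33 and mem_gb between 91 and 150 → false
cpu >= 6 and queue = 'long' → false
No prior WHEN matched → ELSE → 2712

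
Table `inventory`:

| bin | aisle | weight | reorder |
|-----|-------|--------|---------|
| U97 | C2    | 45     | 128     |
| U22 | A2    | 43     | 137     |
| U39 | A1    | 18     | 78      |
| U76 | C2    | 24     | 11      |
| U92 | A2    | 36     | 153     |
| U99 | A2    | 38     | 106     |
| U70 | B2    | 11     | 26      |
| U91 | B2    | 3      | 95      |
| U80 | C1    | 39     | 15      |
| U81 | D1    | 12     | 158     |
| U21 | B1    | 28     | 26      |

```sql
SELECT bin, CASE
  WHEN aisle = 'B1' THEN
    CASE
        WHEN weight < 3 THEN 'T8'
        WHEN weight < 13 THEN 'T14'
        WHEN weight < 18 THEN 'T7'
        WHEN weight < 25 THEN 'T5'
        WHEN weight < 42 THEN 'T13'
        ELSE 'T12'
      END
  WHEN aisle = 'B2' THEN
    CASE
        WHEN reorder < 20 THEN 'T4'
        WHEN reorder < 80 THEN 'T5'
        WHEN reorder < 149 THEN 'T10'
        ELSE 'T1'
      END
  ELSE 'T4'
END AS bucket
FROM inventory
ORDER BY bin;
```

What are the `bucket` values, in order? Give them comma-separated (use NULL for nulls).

T13, T4, T4, T5, T4, T4, T4, T10, T4, T4, T4

bin=U21: aisle='B1' → inner[weight < 42] → T13
bin=U22: aisle='A2' → outer ELSE → T4
bin=U39: aisle='A1' → outer ELSE → T4
bin=U70: aisle='B2' → inner[reorder < 80] → T5
bin=U76: aisle='C2' → outer ELSE → T4
bin=U80: aisle='C1' → outer ELSE → T4
bin=U81: aisle='D1' → outer ELSE → T4
bin=U91: aisle='B2' → inner[reorder < 149] → T10
bin=U92: aisle='A2' → outer ELSE → T4
bin=U97: aisle='C2' → outer ELSE → T4
bin=U99: aisle='A2' → outer ELSE → T4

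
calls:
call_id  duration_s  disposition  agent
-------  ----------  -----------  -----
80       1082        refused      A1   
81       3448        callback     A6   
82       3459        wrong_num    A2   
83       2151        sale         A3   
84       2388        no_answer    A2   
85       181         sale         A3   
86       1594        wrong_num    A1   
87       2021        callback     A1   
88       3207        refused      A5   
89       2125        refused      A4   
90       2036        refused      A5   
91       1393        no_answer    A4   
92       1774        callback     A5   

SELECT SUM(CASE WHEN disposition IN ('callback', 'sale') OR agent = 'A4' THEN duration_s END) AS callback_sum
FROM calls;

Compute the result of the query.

call_id=80: ✗
call_id=81: ✓ → 3448
call_id=82: ✗
call_id=83: ✓ → 2151
call_id=84: ✗
call_id=85: ✓ → 181
call_id=86: ✗
call_id=87: ✓ → 2021
call_id=88: ✗
call_id=89: ✓ → 2125
call_id=90: ✗
call_id=91: ✓ → 1393
call_id=92: ✓ → 1774
callback_sum = 3448 + 2151 + 181 + 2021 + 2125 + 1393 + 1774 = 13093

13093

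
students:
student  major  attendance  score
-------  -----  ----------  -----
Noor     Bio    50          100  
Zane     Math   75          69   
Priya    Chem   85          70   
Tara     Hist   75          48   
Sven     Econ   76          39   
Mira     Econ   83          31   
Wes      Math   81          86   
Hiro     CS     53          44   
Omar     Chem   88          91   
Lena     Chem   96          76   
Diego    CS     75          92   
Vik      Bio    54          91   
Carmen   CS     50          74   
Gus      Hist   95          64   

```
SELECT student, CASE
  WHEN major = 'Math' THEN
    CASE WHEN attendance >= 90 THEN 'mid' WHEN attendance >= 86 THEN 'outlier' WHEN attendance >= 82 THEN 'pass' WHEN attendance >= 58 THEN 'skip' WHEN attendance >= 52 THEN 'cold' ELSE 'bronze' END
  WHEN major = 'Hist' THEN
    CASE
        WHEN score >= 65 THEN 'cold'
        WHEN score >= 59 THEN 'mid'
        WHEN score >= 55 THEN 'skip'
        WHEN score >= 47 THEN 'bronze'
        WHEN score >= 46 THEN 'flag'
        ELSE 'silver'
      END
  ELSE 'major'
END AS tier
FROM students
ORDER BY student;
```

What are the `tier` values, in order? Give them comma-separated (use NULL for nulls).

student=Carmen: major='CS' → outer ELSE → major
student=Diego: major='CS' → outer ELSE → major
student=Gus: major='Hist' → inner[score >= 59] → mid
student=Hiro: major='CS' → outer ELSE → major
student=Lena: major='Chem' → outer ELSE → major
student=Mira: major='Econ' → outer ELSE → major
student=Noor: major='Bio' → outer ELSE → major
student=Omar: major='Chem' → outer ELSE → major
student=Priya: major='Chem' → outer ELSE → major
student=Sven: major='Econ' → outer ELSE → major
student=Tara: major='Hist' → inner[score >= 47] → bronze
student=Vik: major='Bio' → outer ELSE → major
student=Wes: major='Math' → inner[attendance >= 58] → skip
student=Zane: major='Math' → inner[attendance >= 58] → skip

major, major, mid, major, major, major, major, major, major, major, bronze, major, skip, skip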